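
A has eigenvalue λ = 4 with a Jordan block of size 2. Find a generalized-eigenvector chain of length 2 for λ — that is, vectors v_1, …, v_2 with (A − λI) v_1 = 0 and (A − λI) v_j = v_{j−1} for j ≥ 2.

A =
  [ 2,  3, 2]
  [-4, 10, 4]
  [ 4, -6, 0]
A Jordan chain for λ = 4 of length 2:
v_1 = (-2, -4, 4)ᵀ
v_2 = (1, 0, 0)ᵀ

Let N = A − (4)·I. We want v_2 with N^2 v_2 = 0 but N^1 v_2 ≠ 0; then v_{j-1} := N · v_j for j = 2, …, 2.

Pick v_2 = (1, 0, 0)ᵀ.
Then v_1 = N · v_2 = (-2, -4, 4)ᵀ.

Sanity check: (A − (4)·I) v_1 = (0, 0, 0)ᵀ = 0. ✓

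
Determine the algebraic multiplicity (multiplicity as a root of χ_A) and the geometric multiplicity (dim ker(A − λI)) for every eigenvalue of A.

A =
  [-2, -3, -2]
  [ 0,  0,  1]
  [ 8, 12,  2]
λ = 0: alg = 3, geom = 1

Step 1 — factor the characteristic polynomial to read off the algebraic multiplicities:
  χ_A(x) = x^3

Step 2 — compute geometric multiplicities via the rank-nullity identity g(λ) = n − rank(A − λI):
  rank(A − (0)·I) = 2, so dim ker(A − (0)·I) = n − 2 = 1

Summary:
  λ = 0: algebraic multiplicity = 3, geometric multiplicity = 1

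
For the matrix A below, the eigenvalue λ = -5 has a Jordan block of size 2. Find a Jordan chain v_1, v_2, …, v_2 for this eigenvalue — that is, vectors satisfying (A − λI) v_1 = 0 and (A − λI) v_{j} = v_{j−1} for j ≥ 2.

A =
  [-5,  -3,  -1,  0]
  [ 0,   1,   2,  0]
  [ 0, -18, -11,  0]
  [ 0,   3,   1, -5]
A Jordan chain for λ = -5 of length 2:
v_1 = (-3, 6, -18, 3)ᵀ
v_2 = (0, 1, 0, 0)ᵀ

Let N = A − (-5)·I. We want v_2 with N^2 v_2 = 0 but N^1 v_2 ≠ 0; then v_{j-1} := N · v_j for j = 2, …, 2.

Pick v_2 = (0, 1, 0, 0)ᵀ.
Then v_1 = N · v_2 = (-3, 6, -18, 3)ᵀ.

Sanity check: (A − (-5)·I) v_1 = (0, 0, 0, 0)ᵀ = 0. ✓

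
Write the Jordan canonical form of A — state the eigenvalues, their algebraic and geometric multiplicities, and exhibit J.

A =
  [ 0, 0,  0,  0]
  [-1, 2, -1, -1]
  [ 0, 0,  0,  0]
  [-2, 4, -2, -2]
J_2(0) ⊕ J_1(0) ⊕ J_1(0)

The characteristic polynomial is
  det(x·I − A) = x^4

Eigenvalues and multiplicities (the geometric multiplicity of λ is n − rank(A − λI), which equals the number of Jordan blocks for λ):
  λ = 0: algebraic multiplicity = 4, geometric multiplicity = 3

Determining the block sizes for each eigenvalue:
  λ = 0: 3 blocks summing to 4 forces exactly one block of size 2 and the rest size 1 → block sizes [2, 1, 1]

Assembling the blocks gives a Jordan form
J =
  [0, 1, 0, 0]
  [0, 0, 0, 0]
  [0, 0, 0, 0]
  [0, 0, 0, 0]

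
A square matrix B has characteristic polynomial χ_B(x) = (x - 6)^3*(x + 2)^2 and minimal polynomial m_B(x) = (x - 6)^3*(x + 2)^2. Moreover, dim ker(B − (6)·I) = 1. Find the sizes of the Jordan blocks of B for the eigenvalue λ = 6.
Block sizes for λ = 6: [3]

Step 1 — from the characteristic polynomial, algebraic multiplicity of λ = 6 is 3. From dim ker(B − (6)·I) = 1, there are exactly 1 Jordan blocks for λ = 6.
Step 2 — from the minimal polynomial, the factor (x − 6)^3 tells us the largest block for λ = 6 has size 3.
Step 3 — with total size 3, 1 blocks, and largest block 3, the block sizes (in nonincreasing order) are [3].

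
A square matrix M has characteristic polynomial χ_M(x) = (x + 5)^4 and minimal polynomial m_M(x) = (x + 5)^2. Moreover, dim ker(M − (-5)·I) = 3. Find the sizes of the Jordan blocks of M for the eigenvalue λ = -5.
Block sizes for λ = -5: [2, 1, 1]

Step 1 — from the characteristic polynomial, algebraic multiplicity of λ = -5 is 4. From dim ker(M − (-5)·I) = 3, there are exactly 3 Jordan blocks for λ = -5.
Step 2 — from the minimal polynomial, the factor (x + 5)^2 tells us the largest block for λ = -5 has size 2.
Step 3 — with total size 4, 3 blocks, and largest block 2, the block sizes (in nonincreasing order) are [2, 1, 1].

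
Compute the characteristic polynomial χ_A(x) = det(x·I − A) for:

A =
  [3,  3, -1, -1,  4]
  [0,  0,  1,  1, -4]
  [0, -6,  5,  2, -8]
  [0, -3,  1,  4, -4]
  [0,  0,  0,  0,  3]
x^5 - 15*x^4 + 90*x^3 - 270*x^2 + 405*x - 243

Expanding det(x·I − A) (e.g. by cofactor expansion or by noting that A is similar to its Jordan form J, which has the same characteristic polynomial as A) gives
  χ_A(x) = x^5 - 15*x^4 + 90*x^3 - 270*x^2 + 405*x - 243
which factors as (x - 3)^5. The eigenvalues (with algebraic multiplicities) are λ = 3 with multiplicity 5.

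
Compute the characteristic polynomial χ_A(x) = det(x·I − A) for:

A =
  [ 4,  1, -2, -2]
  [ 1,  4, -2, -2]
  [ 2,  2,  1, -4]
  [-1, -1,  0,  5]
x^4 - 14*x^3 + 72*x^2 - 162*x + 135

Expanding det(x·I − A) (e.g. by cofactor expansion or by noting that A is similar to its Jordan form J, which has the same characteristic polynomial as A) gives
  χ_A(x) = x^4 - 14*x^3 + 72*x^2 - 162*x + 135
which factors as (x - 5)*(x - 3)^3. The eigenvalues (with algebraic multiplicities) are λ = 3 with multiplicity 3, λ = 5 with multiplicity 1.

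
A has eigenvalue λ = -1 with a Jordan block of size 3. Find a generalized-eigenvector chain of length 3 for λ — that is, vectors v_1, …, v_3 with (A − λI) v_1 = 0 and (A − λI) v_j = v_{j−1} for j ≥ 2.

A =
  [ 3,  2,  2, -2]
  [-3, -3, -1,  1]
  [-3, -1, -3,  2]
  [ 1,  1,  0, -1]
A Jordan chain for λ = -1 of length 3:
v_1 = (2, -2, -1, 1)ᵀ
v_2 = (4, -3, -3, 1)ᵀ
v_3 = (1, 0, 0, 0)ᵀ

Let N = A − (-1)·I. We want v_3 with N^3 v_3 = 0 but N^2 v_3 ≠ 0; then v_{j-1} := N · v_j for j = 3, …, 2.

Pick v_3 = (1, 0, 0, 0)ᵀ.
Then v_2 = N · v_3 = (4, -3, -3, 1)ᵀ.
Then v_1 = N · v_2 = (2, -2, -1, 1)ᵀ.

Sanity check: (A − (-1)·I) v_1 = (0, 0, 0, 0)ᵀ = 0. ✓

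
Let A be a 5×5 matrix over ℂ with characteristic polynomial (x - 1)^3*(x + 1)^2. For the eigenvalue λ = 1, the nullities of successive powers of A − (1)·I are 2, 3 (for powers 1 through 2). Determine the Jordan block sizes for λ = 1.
Block sizes for λ = 1: [2, 1]

From the dimensions of kernels of powers, the number of Jordan blocks of size at least j is d_j − d_{j−1} where d_j = dim ker(N^j) (with d_0 = 0). Computing the differences gives [2, 1].
The number of blocks of size exactly k is (#blocks of size ≥ k) − (#blocks of size ≥ k + 1), so the partition is: 1 block(s) of size 1, 1 block(s) of size 2.
In nonincreasing order the block sizes are [2, 1].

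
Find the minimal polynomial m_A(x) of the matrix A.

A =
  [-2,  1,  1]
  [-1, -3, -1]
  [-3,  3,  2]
x^3 + 3*x^2 + 3*x + 1

The characteristic polynomial is χ_A(x) = (x + 1)^3, so the eigenvalues are known. The minimal polynomial is
  m_A(x) = Π_λ (x − λ)^{k_λ}
where k_λ is the size of the *largest* Jordan block for λ (equivalently, the smallest k with (A − λI)^k v = 0 for every generalised eigenvector v of λ).

  λ = -1: largest Jordan block has size 3, contributing (x + 1)^3

So m_A(x) = (x + 1)^3 = x^3 + 3*x^2 + 3*x + 1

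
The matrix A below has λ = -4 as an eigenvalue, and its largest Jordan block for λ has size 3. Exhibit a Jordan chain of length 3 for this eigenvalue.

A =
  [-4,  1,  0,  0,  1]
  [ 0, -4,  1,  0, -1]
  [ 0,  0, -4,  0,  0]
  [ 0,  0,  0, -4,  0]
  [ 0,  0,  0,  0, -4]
A Jordan chain for λ = -4 of length 3:
v_1 = (1, 0, 0, 0, 0)ᵀ
v_2 = (0, 1, 0, 0, 0)ᵀ
v_3 = (0, 0, 1, 0, 0)ᵀ

Let N = A − (-4)·I. We want v_3 with N^3 v_3 = 0 but N^2 v_3 ≠ 0; then v_{j-1} := N · v_j for j = 3, …, 2.

Pick v_3 = (0, 0, 1, 0, 0)ᵀ.
Then v_2 = N · v_3 = (0, 1, 0, 0, 0)ᵀ.
Then v_1 = N · v_2 = (1, 0, 0, 0, 0)ᵀ.

Sanity check: (A − (-4)·I) v_1 = (0, 0, 0, 0, 0)ᵀ = 0. ✓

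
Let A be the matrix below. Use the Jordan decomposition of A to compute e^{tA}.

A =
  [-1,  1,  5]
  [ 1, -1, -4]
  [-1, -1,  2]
e^{tA} =
  [-2*t*exp(t) + exp(t), -2*t*exp(t) + exp(t) - exp(-2*t), 2*t*exp(t) + exp(t) - exp(-2*t)]
  [t*exp(t), t*exp(t) + exp(-2*t), -t*exp(t) - exp(t) + exp(-2*t)]
  [-t*exp(t), -t*exp(t), t*exp(t) + exp(t)]

Strategy: write A = P · J · P⁻¹ where J is a Jordan canonical form, so e^{tA} = P · e^{tJ} · P⁻¹, and e^{tJ} can be computed block-by-block.

A has Jordan form
J =
  [-2, 0, 0]
  [ 0, 1, 1]
  [ 0, 0, 1]
(up to reordering of blocks).

Per-block formulas:
  For a 1×1 block at λ = -2: exp(t · [-2]) = [e^(-2t)].
  For a 2×2 Jordan block J_2(1): exp(t · J_2(1)) = e^(1t)·(I + t·N), where N is the 2×2 nilpotent shift.

After assembling e^{tJ} and conjugating by P, we get:

e^{tA} =
  [-2*t*exp(t) + exp(t), -2*t*exp(t) + exp(t) - exp(-2*t), 2*t*exp(t) + exp(t) - exp(-2*t)]
  [t*exp(t), t*exp(t) + exp(-2*t), -t*exp(t) - exp(t) + exp(-2*t)]
  [-t*exp(t), -t*exp(t), t*exp(t) + exp(t)]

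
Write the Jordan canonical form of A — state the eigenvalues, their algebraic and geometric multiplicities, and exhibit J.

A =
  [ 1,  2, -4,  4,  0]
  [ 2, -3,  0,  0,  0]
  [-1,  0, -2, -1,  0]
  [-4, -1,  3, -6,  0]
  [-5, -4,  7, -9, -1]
J_3(-3) ⊕ J_1(-1) ⊕ J_1(-1)

The characteristic polynomial is
  det(x·I − A) = x^5 + 11*x^4 + 46*x^3 + 90*x^2 + 81*x + 27 = (x + 1)^2*(x + 3)^3

Eigenvalues and multiplicities (the geometric multiplicity of λ is n − rank(A − λI), which equals the number of Jordan blocks for λ):
  λ = -3: algebraic multiplicity = 3, geometric multiplicity = 1
  λ = -1: algebraic multiplicity = 2, geometric multiplicity = 2

Determining the block sizes for each eigenvalue:
  λ = -3: one block (gm = 1), so the single block has size am = 3 → block sizes [3]
  λ = -1: gm = am = 2, so every block has size 1 → block sizes [1, 1]

Assembling the blocks gives a Jordan form
J =
  [-3,  1,  0,  0,  0]
  [ 0, -3,  1,  0,  0]
  [ 0,  0, -3,  0,  0]
  [ 0,  0,  0, -1,  0]
  [ 0,  0,  0,  0, -1]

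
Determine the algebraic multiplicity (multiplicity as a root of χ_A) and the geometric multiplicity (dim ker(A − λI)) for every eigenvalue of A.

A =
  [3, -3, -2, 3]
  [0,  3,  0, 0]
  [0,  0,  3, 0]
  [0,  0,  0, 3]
λ = 3: alg = 4, geom = 3

Step 1 — factor the characteristic polynomial to read off the algebraic multiplicities:
  χ_A(x) = (x - 3)^4

Step 2 — compute geometric multiplicities via the rank-nullity identity g(λ) = n − rank(A − λI):
  rank(A − (3)·I) = 1, so dim ker(A − (3)·I) = n − 1 = 3

Summary:
  λ = 3: algebraic multiplicity = 4, geometric multiplicity = 3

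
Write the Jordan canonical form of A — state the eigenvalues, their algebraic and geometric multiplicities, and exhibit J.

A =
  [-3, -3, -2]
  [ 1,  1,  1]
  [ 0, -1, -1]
J_3(-1)

The characteristic polynomial is
  det(x·I − A) = x^3 + 3*x^2 + 3*x + 1 = (x + 1)^3

Eigenvalues and multiplicities (the geometric multiplicity of λ is n − rank(A − λI), which equals the number of Jordan blocks for λ):
  λ = -1: algebraic multiplicity = 3, geometric multiplicity = 1

Determining the block sizes for each eigenvalue:
  λ = -1: one block (gm = 1), so the single block has size am = 3 → block sizes [3]

Assembling the blocks gives a Jordan form
J =
  [-1,  1,  0]
  [ 0, -1,  1]
  [ 0,  0, -1]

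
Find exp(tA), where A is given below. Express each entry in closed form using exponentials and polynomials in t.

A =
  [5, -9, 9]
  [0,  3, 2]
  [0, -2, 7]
e^{tA} =
  [exp(5*t), -9*t*exp(5*t), 9*t*exp(5*t)]
  [0, -2*t*exp(5*t) + exp(5*t), 2*t*exp(5*t)]
  [0, -2*t*exp(5*t), 2*t*exp(5*t) + exp(5*t)]

Strategy: write A = P · J · P⁻¹ where J is a Jordan canonical form, so e^{tA} = P · e^{tJ} · P⁻¹, and e^{tJ} can be computed block-by-block.

A has Jordan form
J =
  [5, 1, 0]
  [0, 5, 0]
  [0, 0, 5]
(up to reordering of blocks).

Per-block formulas:
  For a 2×2 Jordan block J_2(5): exp(t · J_2(5)) = e^(5t)·(I + t·N), where N is the 2×2 nilpotent shift.
  For a 1×1 block at λ = 5: exp(t · [5]) = [e^(5t)].

After assembling e^{tJ} and conjugating by P, we get:

e^{tA} =
  [exp(5*t), -9*t*exp(5*t), 9*t*exp(5*t)]
  [0, -2*t*exp(5*t) + exp(5*t), 2*t*exp(5*t)]
  [0, -2*t*exp(5*t), 2*t*exp(5*t) + exp(5*t)]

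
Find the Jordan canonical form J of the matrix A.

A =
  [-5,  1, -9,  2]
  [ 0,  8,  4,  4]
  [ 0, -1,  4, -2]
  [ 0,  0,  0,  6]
J_1(-5) ⊕ J_2(6) ⊕ J_1(6)

The characteristic polynomial is
  det(x·I − A) = x^4 - 13*x^3 + 18*x^2 + 324*x - 1080 = (x - 6)^3*(x + 5)

Eigenvalues and multiplicities (the geometric multiplicity of λ is n − rank(A − λI), which equals the number of Jordan blocks for λ):
  λ = -5: algebraic multiplicity = 1, geometric multiplicity = 1
  λ = 6: algebraic multiplicity = 3, geometric multiplicity = 2

Determining the block sizes for each eigenvalue:
  λ = -5: one block (gm = 1), so the single block has size am = 1 → block sizes [1]
  λ = 6: 2 blocks summing to 3 forces exactly one block of size 2 and the rest size 1 → block sizes [2, 1]

Assembling the blocks gives a Jordan form
J =
  [-5, 0, 0, 0]
  [ 0, 6, 1, 0]
  [ 0, 0, 6, 0]
  [ 0, 0, 0, 6]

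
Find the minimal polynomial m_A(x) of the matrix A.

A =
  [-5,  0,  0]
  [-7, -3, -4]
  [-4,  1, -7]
x^3 + 15*x^2 + 75*x + 125

The characteristic polynomial is χ_A(x) = (x + 5)^3, so the eigenvalues are known. The minimal polynomial is
  m_A(x) = Π_λ (x − λ)^{k_λ}
where k_λ is the size of the *largest* Jordan block for λ (equivalently, the smallest k with (A − λI)^k v = 0 for every generalised eigenvector v of λ).

  λ = -5: largest Jordan block has size 3, contributing (x + 5)^3

So m_A(x) = (x + 5)^3 = x^3 + 15*x^2 + 75*x + 125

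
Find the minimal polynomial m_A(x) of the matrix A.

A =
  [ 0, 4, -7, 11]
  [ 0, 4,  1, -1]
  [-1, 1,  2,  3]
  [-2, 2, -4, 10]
x^3 - 12*x^2 + 48*x - 64

The characteristic polynomial is χ_A(x) = (x - 4)^4, so the eigenvalues are known. The minimal polynomial is
  m_A(x) = Π_λ (x − λ)^{k_λ}
where k_λ is the size of the *largest* Jordan block for λ (equivalently, the smallest k with (A − λI)^k v = 0 for every generalised eigenvector v of λ).

  λ = 4: largest Jordan block has size 3, contributing (x − 4)^3

So m_A(x) = (x - 4)^3 = x^3 - 12*x^2 + 48*x - 64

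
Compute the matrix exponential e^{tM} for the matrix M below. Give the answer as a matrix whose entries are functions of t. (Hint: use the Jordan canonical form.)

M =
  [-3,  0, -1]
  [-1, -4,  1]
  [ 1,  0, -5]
e^{tM} =
  [t*exp(-4*t) + exp(-4*t), 0, -t*exp(-4*t)]
  [-t*exp(-4*t), exp(-4*t), t*exp(-4*t)]
  [t*exp(-4*t), 0, -t*exp(-4*t) + exp(-4*t)]

Strategy: write M = P · J · P⁻¹ where J is a Jordan canonical form, so e^{tM} = P · e^{tJ} · P⁻¹, and e^{tJ} can be computed block-by-block.

M has Jordan form
J =
  [-4,  1,  0]
  [ 0, -4,  0]
  [ 0,  0, -4]
(up to reordering of blocks).

Per-block formulas:
  For a 1×1 block at λ = -4: exp(t · [-4]) = [e^(-4t)].
  For a 2×2 Jordan block J_2(-4): exp(t · J_2(-4)) = e^(-4t)·(I + t·N), where N is the 2×2 nilpotent shift.

After assembling e^{tJ} and conjugating by P, we get:

e^{tM} =
  [t*exp(-4*t) + exp(-4*t), 0, -t*exp(-4*t)]
  [-t*exp(-4*t), exp(-4*t), t*exp(-4*t)]
  [t*exp(-4*t), 0, -t*exp(-4*t) + exp(-4*t)]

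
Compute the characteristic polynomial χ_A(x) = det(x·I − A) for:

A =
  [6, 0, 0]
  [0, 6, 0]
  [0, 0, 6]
x^3 - 18*x^2 + 108*x - 216

Expanding det(x·I − A) (e.g. by cofactor expansion or by noting that A is similar to its Jordan form J, which has the same characteristic polynomial as A) gives
  χ_A(x) = x^3 - 18*x^2 + 108*x - 216
which factors as (x - 6)^3. The eigenvalues (with algebraic multiplicities) are λ = 6 with multiplicity 3.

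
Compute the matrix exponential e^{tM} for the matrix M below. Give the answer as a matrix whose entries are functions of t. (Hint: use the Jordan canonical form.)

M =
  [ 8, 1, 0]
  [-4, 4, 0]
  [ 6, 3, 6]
e^{tM} =
  [2*t*exp(6*t) + exp(6*t), t*exp(6*t), 0]
  [-4*t*exp(6*t), -2*t*exp(6*t) + exp(6*t), 0]
  [6*t*exp(6*t), 3*t*exp(6*t), exp(6*t)]

Strategy: write M = P · J · P⁻¹ where J is a Jordan canonical form, so e^{tM} = P · e^{tJ} · P⁻¹, and e^{tJ} can be computed block-by-block.

M has Jordan form
J =
  [6, 1, 0]
  [0, 6, 0]
  [0, 0, 6]
(up to reordering of blocks).

Per-block formulas:
  For a 2×2 Jordan block J_2(6): exp(t · J_2(6)) = e^(6t)·(I + t·N), where N is the 2×2 nilpotent shift.
  For a 1×1 block at λ = 6: exp(t · [6]) = [e^(6t)].

After assembling e^{tJ} and conjugating by P, we get:

e^{tM} =
  [2*t*exp(6*t) + exp(6*t), t*exp(6*t), 0]
  [-4*t*exp(6*t), -2*t*exp(6*t) + exp(6*t), 0]
  [6*t*exp(6*t), 3*t*exp(6*t), exp(6*t)]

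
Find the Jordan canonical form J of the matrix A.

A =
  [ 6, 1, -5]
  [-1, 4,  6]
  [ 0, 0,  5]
J_3(5)

The characteristic polynomial is
  det(x·I − A) = x^3 - 15*x^2 + 75*x - 125 = (x - 5)^3

Eigenvalues and multiplicities (the geometric multiplicity of λ is n − rank(A − λI), which equals the number of Jordan blocks for λ):
  λ = 5: algebraic multiplicity = 3, geometric multiplicity = 1

Determining the block sizes for each eigenvalue:
  λ = 5: one block (gm = 1), so the single block has size am = 3 → block sizes [3]

Assembling the blocks gives a Jordan form
J =
  [5, 1, 0]
  [0, 5, 1]
  [0, 0, 5]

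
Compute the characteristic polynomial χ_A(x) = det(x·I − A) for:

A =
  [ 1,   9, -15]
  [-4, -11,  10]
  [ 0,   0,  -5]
x^3 + 15*x^2 + 75*x + 125

Expanding det(x·I − A) (e.g. by cofactor expansion or by noting that A is similar to its Jordan form J, which has the same characteristic polynomial as A) gives
  χ_A(x) = x^3 + 15*x^2 + 75*x + 125
which factors as (x + 5)^3. The eigenvalues (with algebraic multiplicities) are λ = -5 with multiplicity 3.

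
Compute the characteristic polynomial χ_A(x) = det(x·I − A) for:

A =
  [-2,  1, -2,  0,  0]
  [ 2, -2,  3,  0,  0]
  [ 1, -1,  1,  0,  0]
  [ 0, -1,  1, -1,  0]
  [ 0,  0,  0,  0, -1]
x^5 + 5*x^4 + 10*x^3 + 10*x^2 + 5*x + 1

Expanding det(x·I − A) (e.g. by cofactor expansion or by noting that A is similar to its Jordan form J, which has the same characteristic polynomial as A) gives
  χ_A(x) = x^5 + 5*x^4 + 10*x^3 + 10*x^2 + 5*x + 1
which factors as (x + 1)^5. The eigenvalues (with algebraic multiplicities) are λ = -1 with multiplicity 5.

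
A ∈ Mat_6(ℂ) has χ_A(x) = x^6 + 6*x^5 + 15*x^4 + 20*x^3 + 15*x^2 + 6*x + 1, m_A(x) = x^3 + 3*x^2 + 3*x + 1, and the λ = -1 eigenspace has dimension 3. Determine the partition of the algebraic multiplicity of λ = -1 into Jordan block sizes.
Block sizes for λ = -1: [3, 2, 1]

Step 1 — from the characteristic polynomial, algebraic multiplicity of λ = -1 is 6. From dim ker(A − (-1)·I) = 3, there are exactly 3 Jordan blocks for λ = -1.
Step 2 — from the minimal polynomial, the factor (x + 1)^3 tells us the largest block for λ = -1 has size 3.
Step 3 — with total size 6, 3 blocks, and largest block 3, the block sizes (in nonincreasing order) are [3, 2, 1].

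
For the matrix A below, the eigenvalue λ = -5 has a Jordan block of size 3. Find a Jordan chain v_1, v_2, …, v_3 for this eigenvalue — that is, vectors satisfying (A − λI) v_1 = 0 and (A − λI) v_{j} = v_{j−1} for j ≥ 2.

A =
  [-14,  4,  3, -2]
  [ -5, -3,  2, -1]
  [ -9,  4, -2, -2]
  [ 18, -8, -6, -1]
A Jordan chain for λ = -5 of length 3:
v_1 = (-2, -1, -2, 4)ᵀ
v_2 = (-9, -5, -9, 18)ᵀ
v_3 = (1, 0, 0, 0)ᵀ

Let N = A − (-5)·I. We want v_3 with N^3 v_3 = 0 but N^2 v_3 ≠ 0; then v_{j-1} := N · v_j for j = 3, …, 2.

Pick v_3 = (1, 0, 0, 0)ᵀ.
Then v_2 = N · v_3 = (-9, -5, -9, 18)ᵀ.
Then v_1 = N · v_2 = (-2, -1, -2, 4)ᵀ.

Sanity check: (A − (-5)·I) v_1 = (0, 0, 0, 0)ᵀ = 0. ✓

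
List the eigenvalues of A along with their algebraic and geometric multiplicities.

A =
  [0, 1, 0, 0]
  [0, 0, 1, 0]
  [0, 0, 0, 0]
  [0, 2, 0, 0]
λ = 0: alg = 4, geom = 2

Step 1 — factor the characteristic polynomial to read off the algebraic multiplicities:
  χ_A(x) = x^4

Step 2 — compute geometric multiplicities via the rank-nullity identity g(λ) = n − rank(A − λI):
  rank(A − (0)·I) = 2, so dim ker(A − (0)·I) = n − 2 = 2

Summary:
  λ = 0: algebraic multiplicity = 4, geometric multiplicity = 2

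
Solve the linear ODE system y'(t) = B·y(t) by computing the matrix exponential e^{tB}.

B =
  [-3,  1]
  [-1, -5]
e^{tB} =
  [t*exp(-4*t) + exp(-4*t), t*exp(-4*t)]
  [-t*exp(-4*t), -t*exp(-4*t) + exp(-4*t)]

Strategy: write B = P · J · P⁻¹ where J is a Jordan canonical form, so e^{tB} = P · e^{tJ} · P⁻¹, and e^{tJ} can be computed block-by-block.

B has Jordan form
J =
  [-4,  1]
  [ 0, -4]
(up to reordering of blocks).

Per-block formulas:
  For a 2×2 Jordan block J_2(-4): exp(t · J_2(-4)) = e^(-4t)·(I + t·N), where N is the 2×2 nilpotent shift.

After assembling e^{tJ} and conjugating by P, we get:

e^{tB} =
  [t*exp(-4*t) + exp(-4*t), t*exp(-4*t)]
  [-t*exp(-4*t), -t*exp(-4*t) + exp(-4*t)]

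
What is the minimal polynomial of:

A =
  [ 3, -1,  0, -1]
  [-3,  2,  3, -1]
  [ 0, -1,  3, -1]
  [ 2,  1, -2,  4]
x^3 - 9*x^2 + 27*x - 27

The characteristic polynomial is χ_A(x) = (x - 3)^4, so the eigenvalues are known. The minimal polynomial is
  m_A(x) = Π_λ (x − λ)^{k_λ}
where k_λ is the size of the *largest* Jordan block for λ (equivalently, the smallest k with (A − λI)^k v = 0 for every generalised eigenvector v of λ).

  λ = 3: largest Jordan block has size 3, contributing (x − 3)^3

So m_A(x) = (x - 3)^3 = x^3 - 9*x^2 + 27*x - 27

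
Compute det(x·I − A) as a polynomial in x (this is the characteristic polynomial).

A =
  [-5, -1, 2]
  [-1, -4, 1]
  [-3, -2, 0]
x^3 + 9*x^2 + 27*x + 27

Expanding det(x·I − A) (e.g. by cofactor expansion or by noting that A is similar to its Jordan form J, which has the same characteristic polynomial as A) gives
  χ_A(x) = x^3 + 9*x^2 + 27*x + 27
which factors as (x + 3)^3. The eigenvalues (with algebraic multiplicities) are λ = -3 with multiplicity 3.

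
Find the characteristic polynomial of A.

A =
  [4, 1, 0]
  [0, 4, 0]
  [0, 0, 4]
x^3 - 12*x^2 + 48*x - 64

Expanding det(x·I − A) (e.g. by cofactor expansion or by noting that A is similar to its Jordan form J, which has the same characteristic polynomial as A) gives
  χ_A(x) = x^3 - 12*x^2 + 48*x - 64
which factors as (x - 4)^3. The eigenvalues (with algebraic multiplicities) are λ = 4 with multiplicity 3.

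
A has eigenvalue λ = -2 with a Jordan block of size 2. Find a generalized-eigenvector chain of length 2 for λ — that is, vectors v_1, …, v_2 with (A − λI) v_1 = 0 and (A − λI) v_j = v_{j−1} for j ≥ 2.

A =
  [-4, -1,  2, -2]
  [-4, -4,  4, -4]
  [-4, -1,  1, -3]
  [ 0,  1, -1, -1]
A Jordan chain for λ = -2 of length 2:
v_1 = (-2, -4, -4, 0)ᵀ
v_2 = (1, 0, 0, 0)ᵀ

Let N = A − (-2)·I. We want v_2 with N^2 v_2 = 0 but N^1 v_2 ≠ 0; then v_{j-1} := N · v_j for j = 2, …, 2.

Pick v_2 = (1, 0, 0, 0)ᵀ.
Then v_1 = N · v_2 = (-2, -4, -4, 0)ᵀ.

Sanity check: (A − (-2)·I) v_1 = (0, 0, 0, 0)ᵀ = 0. ✓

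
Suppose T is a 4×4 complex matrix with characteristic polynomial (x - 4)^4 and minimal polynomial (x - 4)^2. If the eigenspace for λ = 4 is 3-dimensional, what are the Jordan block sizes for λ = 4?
Block sizes for λ = 4: [2, 1, 1]

Step 1 — from the characteristic polynomial, algebraic multiplicity of λ = 4 is 4. From dim ker(T − (4)·I) = 3, there are exactly 3 Jordan blocks for λ = 4.
Step 2 — from the minimal polynomial, the factor (x − 4)^2 tells us the largest block for λ = 4 has size 2.
Step 3 — with total size 4, 3 blocks, and largest block 2, the block sizes (in nonincreasing order) are [2, 1, 1].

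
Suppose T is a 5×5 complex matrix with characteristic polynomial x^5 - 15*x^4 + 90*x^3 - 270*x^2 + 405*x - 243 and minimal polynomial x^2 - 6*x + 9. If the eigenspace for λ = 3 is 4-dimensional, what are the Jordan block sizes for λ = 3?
Block sizes for λ = 3: [2, 1, 1, 1]

Step 1 — from the characteristic polynomial, algebraic multiplicity of λ = 3 is 5. From dim ker(T − (3)·I) = 4, there are exactly 4 Jordan blocks for λ = 3.
Step 2 — from the minimal polynomial, the factor (x − 3)^2 tells us the largest block for λ = 3 has size 2.
Step 3 — with total size 5, 4 blocks, and largest block 2, the block sizes (in nonincreasing order) are [2, 1, 1, 1].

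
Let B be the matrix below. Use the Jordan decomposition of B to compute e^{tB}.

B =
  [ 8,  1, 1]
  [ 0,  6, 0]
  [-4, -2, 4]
e^{tB} =
  [2*t*exp(6*t) + exp(6*t), t*exp(6*t), t*exp(6*t)]
  [0, exp(6*t), 0]
  [-4*t*exp(6*t), -2*t*exp(6*t), -2*t*exp(6*t) + exp(6*t)]

Strategy: write B = P · J · P⁻¹ where J is a Jordan canonical form, so e^{tB} = P · e^{tJ} · P⁻¹, and e^{tJ} can be computed block-by-block.

B has Jordan form
J =
  [6, 1, 0]
  [0, 6, 0]
  [0, 0, 6]
(up to reordering of blocks).

Per-block formulas:
  For a 1×1 block at λ = 6: exp(t · [6]) = [e^(6t)].
  For a 2×2 Jordan block J_2(6): exp(t · J_2(6)) = e^(6t)·(I + t·N), where N is the 2×2 nilpotent shift.

After assembling e^{tJ} and conjugating by P, we get:

e^{tB} =
  [2*t*exp(6*t) + exp(6*t), t*exp(6*t), t*exp(6*t)]
  [0, exp(6*t), 0]
  [-4*t*exp(6*t), -2*t*exp(6*t), -2*t*exp(6*t) + exp(6*t)]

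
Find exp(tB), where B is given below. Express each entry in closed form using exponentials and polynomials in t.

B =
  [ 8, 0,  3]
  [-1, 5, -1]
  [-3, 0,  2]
e^{tB} =
  [3*t*exp(5*t) + exp(5*t), 0, 3*t*exp(5*t)]
  [-t*exp(5*t), exp(5*t), -t*exp(5*t)]
  [-3*t*exp(5*t), 0, -3*t*exp(5*t) + exp(5*t)]

Strategy: write B = P · J · P⁻¹ where J is a Jordan canonical form, so e^{tB} = P · e^{tJ} · P⁻¹, and e^{tJ} can be computed block-by-block.

B has Jordan form
J =
  [5, 1, 0]
  [0, 5, 0]
  [0, 0, 5]
(up to reordering of blocks).

Per-block formulas:
  For a 1×1 block at λ = 5: exp(t · [5]) = [e^(5t)].
  For a 2×2 Jordan block J_2(5): exp(t · J_2(5)) = e^(5t)·(I + t·N), where N is the 2×2 nilpotent shift.

After assembling e^{tJ} and conjugating by P, we get:

e^{tB} =
  [3*t*exp(5*t) + exp(5*t), 0, 3*t*exp(5*t)]
  [-t*exp(5*t), exp(5*t), -t*exp(5*t)]
  [-3*t*exp(5*t), 0, -3*t*exp(5*t) + exp(5*t)]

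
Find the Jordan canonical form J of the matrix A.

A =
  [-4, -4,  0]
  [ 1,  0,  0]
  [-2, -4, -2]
J_2(-2) ⊕ J_1(-2)

The characteristic polynomial is
  det(x·I − A) = x^3 + 6*x^2 + 12*x + 8 = (x + 2)^3

Eigenvalues and multiplicities (the geometric multiplicity of λ is n − rank(A − λI), which equals the number of Jordan blocks for λ):
  λ = -2: algebraic multiplicity = 3, geometric multiplicity = 2

Determining the block sizes for each eigenvalue:
  λ = -2: 2 blocks summing to 3 forces exactly one block of size 2 and the rest size 1 → block sizes [2, 1]

Assembling the blocks gives a Jordan form
J =
  [-2,  1,  0]
  [ 0, -2,  0]
  [ 0,  0, -2]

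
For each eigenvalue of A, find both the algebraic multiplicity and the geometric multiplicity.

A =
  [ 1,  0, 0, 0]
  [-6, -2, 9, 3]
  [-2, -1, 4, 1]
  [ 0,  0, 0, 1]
λ = 1: alg = 4, geom = 3

Step 1 — factor the characteristic polynomial to read off the algebraic multiplicities:
  χ_A(x) = (x - 1)^4

Step 2 — compute geometric multiplicities via the rank-nullity identity g(λ) = n − rank(A − λI):
  rank(A − (1)·I) = 1, so dim ker(A − (1)·I) = n − 1 = 3

Summary:
  λ = 1: algebraic multiplicity = 4, geometric multiplicity = 3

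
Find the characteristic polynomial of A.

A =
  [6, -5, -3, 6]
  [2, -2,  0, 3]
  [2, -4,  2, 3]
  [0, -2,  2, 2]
x^4 - 8*x^3 + 24*x^2 - 32*x + 16

Expanding det(x·I − A) (e.g. by cofactor expansion or by noting that A is similar to its Jordan form J, which has the same characteristic polynomial as A) gives
  χ_A(x) = x^4 - 8*x^3 + 24*x^2 - 32*x + 16
which factors as (x - 2)^4. The eigenvalues (with algebraic multiplicities) are λ = 2 with multiplicity 4.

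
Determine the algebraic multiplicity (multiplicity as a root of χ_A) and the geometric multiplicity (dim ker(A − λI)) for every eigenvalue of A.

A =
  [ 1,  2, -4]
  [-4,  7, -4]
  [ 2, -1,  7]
λ = 5: alg = 3, geom = 2

Step 1 — factor the characteristic polynomial to read off the algebraic multiplicities:
  χ_A(x) = (x - 5)^3

Step 2 — compute geometric multiplicities via the rank-nullity identity g(λ) = n − rank(A − λI):
  rank(A − (5)·I) = 1, so dim ker(A − (5)·I) = n − 1 = 2

Summary:
  λ = 5: algebraic multiplicity = 3, geometric multiplicity = 2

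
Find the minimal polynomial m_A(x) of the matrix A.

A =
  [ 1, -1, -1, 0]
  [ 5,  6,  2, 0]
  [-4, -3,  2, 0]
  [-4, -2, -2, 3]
x^3 - 9*x^2 + 27*x - 27

The characteristic polynomial is χ_A(x) = (x - 3)^4, so the eigenvalues are known. The minimal polynomial is
  m_A(x) = Π_λ (x − λ)^{k_λ}
where k_λ is the size of the *largest* Jordan block for λ (equivalently, the smallest k with (A − λI)^k v = 0 for every generalised eigenvector v of λ).

  λ = 3: largest Jordan block has size 3, contributing (x − 3)^3

So m_A(x) = (x - 3)^3 = x^3 - 9*x^2 + 27*x - 27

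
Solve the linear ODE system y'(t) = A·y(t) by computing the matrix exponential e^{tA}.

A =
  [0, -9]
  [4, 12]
e^{tA} =
  [-6*t*exp(6*t) + exp(6*t), -9*t*exp(6*t)]
  [4*t*exp(6*t), 6*t*exp(6*t) + exp(6*t)]

Strategy: write A = P · J · P⁻¹ where J is a Jordan canonical form, so e^{tA} = P · e^{tJ} · P⁻¹, and e^{tJ} can be computed block-by-block.

A has Jordan form
J =
  [6, 1]
  [0, 6]
(up to reordering of blocks).

Per-block formulas:
  For a 2×2 Jordan block J_2(6): exp(t · J_2(6)) = e^(6t)·(I + t·N), where N is the 2×2 nilpotent shift.

After assembling e^{tJ} and conjugating by P, we get:

e^{tA} =
  [-6*t*exp(6*t) + exp(6*t), -9*t*exp(6*t)]
  [4*t*exp(6*t), 6*t*exp(6*t) + exp(6*t)]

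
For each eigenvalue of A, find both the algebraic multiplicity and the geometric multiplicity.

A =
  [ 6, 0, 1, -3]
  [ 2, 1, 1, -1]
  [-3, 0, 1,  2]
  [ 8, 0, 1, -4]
λ = 1: alg = 4, geom = 2

Step 1 — factor the characteristic polynomial to read off the algebraic multiplicities:
  χ_A(x) = (x - 1)^4

Step 2 — compute geometric multiplicities via the rank-nullity identity g(λ) = n − rank(A − λI):
  rank(A − (1)·I) = 2, so dim ker(A − (1)·I) = n − 2 = 2

Summary:
  λ = 1: algebraic multiplicity = 4, geometric multiplicity = 2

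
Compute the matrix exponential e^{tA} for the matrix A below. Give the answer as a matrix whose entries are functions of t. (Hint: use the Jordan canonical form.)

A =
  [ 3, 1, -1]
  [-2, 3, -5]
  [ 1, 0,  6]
e^{tA} =
  [-t^2*exp(4*t) - t*exp(4*t) + exp(4*t), -t^2*exp(4*t) + t*exp(4*t), -3*t^2*exp(4*t) - t*exp(4*t)]
  [-t^2*exp(4*t)/2 - 2*t*exp(4*t), -t^2*exp(4*t)/2 - t*exp(4*t) + exp(4*t), -3*t^2*exp(4*t)/2 - 5*t*exp(4*t)]
  [t^2*exp(4*t)/2 + t*exp(4*t), t^2*exp(4*t)/2, 3*t^2*exp(4*t)/2 + 2*t*exp(4*t) + exp(4*t)]

Strategy: write A = P · J · P⁻¹ where J is a Jordan canonical form, so e^{tA} = P · e^{tJ} · P⁻¹, and e^{tJ} can be computed block-by-block.

A has Jordan form
J =
  [4, 1, 0]
  [0, 4, 1]
  [0, 0, 4]
(up to reordering of blocks).

Per-block formulas:
  For a 3×3 Jordan block J_3(4): exp(t · J_3(4)) = e^(4t)·(I + t·N + (t^2/2)·N^2), where N is the 3×3 nilpotent shift.

After assembling e^{tJ} and conjugating by P, we get:

e^{tA} =
  [-t^2*exp(4*t) - t*exp(4*t) + exp(4*t), -t^2*exp(4*t) + t*exp(4*t), -3*t^2*exp(4*t) - t*exp(4*t)]
  [-t^2*exp(4*t)/2 - 2*t*exp(4*t), -t^2*exp(4*t)/2 - t*exp(4*t) + exp(4*t), -3*t^2*exp(4*t)/2 - 5*t*exp(4*t)]
  [t^2*exp(4*t)/2 + t*exp(4*t), t^2*exp(4*t)/2, 3*t^2*exp(4*t)/2 + 2*t*exp(4*t) + exp(4*t)]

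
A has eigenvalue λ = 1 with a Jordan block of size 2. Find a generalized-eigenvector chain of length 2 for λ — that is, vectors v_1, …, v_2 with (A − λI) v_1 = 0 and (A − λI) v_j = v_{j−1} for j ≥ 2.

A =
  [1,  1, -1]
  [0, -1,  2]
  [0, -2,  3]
A Jordan chain for λ = 1 of length 2:
v_1 = (1, -2, -2)ᵀ
v_2 = (0, 1, 0)ᵀ

Let N = A − (1)·I. We want v_2 with N^2 v_2 = 0 but N^1 v_2 ≠ 0; then v_{j-1} := N · v_j for j = 2, …, 2.

Pick v_2 = (0, 1, 0)ᵀ.
Then v_1 = N · v_2 = (1, -2, -2)ᵀ.

Sanity check: (A − (1)·I) v_1 = (0, 0, 0)ᵀ = 0. ✓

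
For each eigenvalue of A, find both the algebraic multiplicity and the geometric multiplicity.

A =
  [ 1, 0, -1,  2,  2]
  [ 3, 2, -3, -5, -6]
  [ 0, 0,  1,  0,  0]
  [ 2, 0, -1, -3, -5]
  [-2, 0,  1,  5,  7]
λ = 1: alg = 2, geom = 1; λ = 2: alg = 3, geom = 1

Step 1 — factor the characteristic polynomial to read off the algebraic multiplicities:
  χ_A(x) = (x - 2)^3*(x - 1)^2

Step 2 — compute geometric multiplicities via the rank-nullity identity g(λ) = n − rank(A − λI):
  rank(A − (1)·I) = 4, so dim ker(A − (1)·I) = n − 4 = 1
  rank(A − (2)·I) = 4, so dim ker(A − (2)·I) = n − 4 = 1

Summary:
  λ = 1: algebraic multiplicity = 2, geometric multiplicity = 1
  λ = 2: algebraic multiplicity = 3, geometric multiplicity = 1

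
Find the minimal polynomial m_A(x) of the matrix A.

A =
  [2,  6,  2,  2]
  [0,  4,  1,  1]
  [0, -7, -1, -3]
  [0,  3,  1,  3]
x^3 - 6*x^2 + 12*x - 8

The characteristic polynomial is χ_A(x) = (x - 2)^4, so the eigenvalues are known. The minimal polynomial is
  m_A(x) = Π_λ (x − λ)^{k_λ}
where k_λ is the size of the *largest* Jordan block for λ (equivalently, the smallest k with (A − λI)^k v = 0 for every generalised eigenvector v of λ).

  λ = 2: largest Jordan block has size 3, contributing (x − 2)^3

So m_A(x) = (x - 2)^3 = x^3 - 6*x^2 + 12*x - 8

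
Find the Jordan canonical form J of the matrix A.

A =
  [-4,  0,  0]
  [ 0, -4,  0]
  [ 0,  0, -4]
J_1(-4) ⊕ J_1(-4) ⊕ J_1(-4)

The characteristic polynomial is
  det(x·I − A) = x^3 + 12*x^2 + 48*x + 64 = (x + 4)^3

Eigenvalues and multiplicities (the geometric multiplicity of λ is n − rank(A − λI), which equals the number of Jordan blocks for λ):
  λ = -4: algebraic multiplicity = 3, geometric multiplicity = 3

Determining the block sizes for each eigenvalue:
  λ = -4: gm = am = 3, so every block has size 1 → block sizes [1, 1, 1]

Assembling the blocks gives a Jordan form
J =
  [-4,  0,  0]
  [ 0, -4,  0]
  [ 0,  0, -4]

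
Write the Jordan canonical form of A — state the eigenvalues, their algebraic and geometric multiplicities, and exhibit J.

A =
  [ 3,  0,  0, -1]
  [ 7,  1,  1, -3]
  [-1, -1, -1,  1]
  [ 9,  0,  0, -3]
J_2(0) ⊕ J_2(0)

The characteristic polynomial is
  det(x·I − A) = x^4

Eigenvalues and multiplicities (the geometric multiplicity of λ is n − rank(A − λI), which equals the number of Jordan blocks for λ):
  λ = 0: algebraic multiplicity = 4, geometric multiplicity = 2

Determining the block sizes for each eigenvalue:
  λ = 0: with am = 4 and gm = 2, the partition is not yet determined (e.g. several partitions of 4 into 2 parts exist). Let N = A − (0)·I. Computing rank(N^1) = 2, rank(N^2) = 0; the number of blocks of size ≥ j is rank(N^{j−1}) − rank(N^j), giving [2, 2]. So we have 2 block(s) of size 2 → block sizes [2, 2]

Assembling the blocks gives a Jordan form
J =
  [0, 1, 0, 0]
  [0, 0, 0, 0]
  [0, 0, 0, 1]
  [0, 0, 0, 0]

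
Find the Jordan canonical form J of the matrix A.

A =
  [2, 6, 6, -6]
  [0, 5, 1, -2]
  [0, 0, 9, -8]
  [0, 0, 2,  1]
J_1(2) ⊕ J_2(5) ⊕ J_1(5)

The characteristic polynomial is
  det(x·I − A) = x^4 - 17*x^3 + 105*x^2 - 275*x + 250 = (x - 5)^3*(x - 2)

Eigenvalues and multiplicities (the geometric multiplicity of λ is n − rank(A − λI), which equals the number of Jordan blocks for λ):
  λ = 2: algebraic multiplicity = 1, geometric multiplicity = 1
  λ = 5: algebraic multiplicity = 3, geometric multiplicity = 2

Determining the block sizes for each eigenvalue:
  λ = 2: one block (gm = 1), so the single block has size am = 1 → block sizes [1]
  λ = 5: 2 blocks summing to 3 forces exactly one block of size 2 and the rest size 1 → block sizes [2, 1]

Assembling the blocks gives a Jordan form
J =
  [2, 0, 0, 0]
  [0, 5, 1, 0]
  [0, 0, 5, 0]
  [0, 0, 0, 5]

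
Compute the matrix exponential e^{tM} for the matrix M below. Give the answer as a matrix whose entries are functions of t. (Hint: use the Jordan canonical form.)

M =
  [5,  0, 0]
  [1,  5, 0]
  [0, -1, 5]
e^{tM} =
  [exp(5*t), 0, 0]
  [t*exp(5*t), exp(5*t), 0]
  [-t^2*exp(5*t)/2, -t*exp(5*t), exp(5*t)]

Strategy: write M = P · J · P⁻¹ where J is a Jordan canonical form, so e^{tM} = P · e^{tJ} · P⁻¹, and e^{tJ} can be computed block-by-block.

M has Jordan form
J =
  [5, 1, 0]
  [0, 5, 1]
  [0, 0, 5]
(up to reordering of blocks).

Per-block formulas:
  For a 3×3 Jordan block J_3(5): exp(t · J_3(5)) = e^(5t)·(I + t·N + (t^2/2)·N^2), where N is the 3×3 nilpotent shift.

After assembling e^{tJ} and conjugating by P, we get:

e^{tM} =
  [exp(5*t), 0, 0]
  [t*exp(5*t), exp(5*t), 0]
  [-t^2*exp(5*t)/2, -t*exp(5*t), exp(5*t)]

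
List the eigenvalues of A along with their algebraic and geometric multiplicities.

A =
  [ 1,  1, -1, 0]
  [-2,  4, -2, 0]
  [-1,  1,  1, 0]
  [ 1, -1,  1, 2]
λ = 2: alg = 4, geom = 3

Step 1 — factor the characteristic polynomial to read off the algebraic multiplicities:
  χ_A(x) = (x - 2)^4

Step 2 — compute geometric multiplicities via the rank-nullity identity g(λ) = n − rank(A − λI):
  rank(A − (2)·I) = 1, so dim ker(A − (2)·I) = n − 1 = 3

Summary:
  λ = 2: algebraic multiplicity = 4, geometric multiplicity = 3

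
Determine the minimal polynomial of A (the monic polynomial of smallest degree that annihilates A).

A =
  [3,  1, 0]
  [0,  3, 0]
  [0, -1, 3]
x^2 - 6*x + 9

The characteristic polynomial is χ_A(x) = (x - 3)^3, so the eigenvalues are known. The minimal polynomial is
  m_A(x) = Π_λ (x − λ)^{k_λ}
where k_λ is the size of the *largest* Jordan block for λ (equivalently, the smallest k with (A − λI)^k v = 0 for every generalised eigenvector v of λ).

  λ = 3: largest Jordan block has size 2, contributing (x − 3)^2

So m_A(x) = (x - 3)^2 = x^2 - 6*x + 9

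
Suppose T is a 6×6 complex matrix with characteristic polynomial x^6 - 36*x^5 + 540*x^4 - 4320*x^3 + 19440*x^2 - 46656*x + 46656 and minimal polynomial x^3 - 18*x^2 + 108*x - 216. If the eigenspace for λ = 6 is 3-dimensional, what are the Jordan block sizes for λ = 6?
Block sizes for λ = 6: [3, 2, 1]

Step 1 — from the characteristic polynomial, algebraic multiplicity of λ = 6 is 6. From dim ker(T − (6)·I) = 3, there are exactly 3 Jordan blocks for λ = 6.
Step 2 — from the minimal polynomial, the factor (x − 6)^3 tells us the largest block for λ = 6 has size 3.
Step 3 — with total size 6, 3 blocks, and largest block 3, the block sizes (in nonincreasing order) are [3, 2, 1].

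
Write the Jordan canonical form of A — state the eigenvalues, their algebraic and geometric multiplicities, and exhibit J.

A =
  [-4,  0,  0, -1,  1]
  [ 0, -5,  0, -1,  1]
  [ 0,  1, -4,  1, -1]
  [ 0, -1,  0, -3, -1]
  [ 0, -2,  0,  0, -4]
J_3(-4) ⊕ J_1(-4) ⊕ J_1(-4)

The characteristic polynomial is
  det(x·I − A) = x^5 + 20*x^4 + 160*x^3 + 640*x^2 + 1280*x + 1024 = (x + 4)^5

Eigenvalues and multiplicities (the geometric multiplicity of λ is n − rank(A − λI), which equals the number of Jordan blocks for λ):
  λ = -4: algebraic multiplicity = 5, geometric multiplicity = 3

Determining the block sizes for each eigenvalue:
  λ = -4: with am = 5 and gm = 3, the partition is not yet determined (e.g. several partitions of 5 into 3 parts exist). Let N = A − (-4)·I. Computing rank(N^1) = 2, rank(N^2) = 1, rank(N^3) = 0; the number of blocks of size ≥ j is rank(N^{j−1}) − rank(N^j), giving [3, 1, 1]. So we have 1 block(s) of size 3, 2 block(s) of size 1 → block sizes [3, 1, 1]

Assembling the blocks gives a Jordan form
J =
  [-4,  1,  0,  0,  0]
  [ 0, -4,  1,  0,  0]
  [ 0,  0, -4,  0,  0]
  [ 0,  0,  0, -4,  0]
  [ 0,  0,  0,  0, -4]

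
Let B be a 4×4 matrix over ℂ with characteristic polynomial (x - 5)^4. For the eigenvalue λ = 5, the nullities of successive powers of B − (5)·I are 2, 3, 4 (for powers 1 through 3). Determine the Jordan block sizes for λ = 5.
Block sizes for λ = 5: [3, 1]

From the dimensions of kernels of powers, the number of Jordan blocks of size at least j is d_j − d_{j−1} where d_j = dim ker(N^j) (with d_0 = 0). Computing the differences gives [2, 1, 1].
The number of blocks of size exactly k is (#blocks of size ≥ k) − (#blocks of size ≥ k + 1), so the partition is: 1 block(s) of size 1, 1 block(s) of size 3.
In nonincreasing order the block sizes are [3, 1].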